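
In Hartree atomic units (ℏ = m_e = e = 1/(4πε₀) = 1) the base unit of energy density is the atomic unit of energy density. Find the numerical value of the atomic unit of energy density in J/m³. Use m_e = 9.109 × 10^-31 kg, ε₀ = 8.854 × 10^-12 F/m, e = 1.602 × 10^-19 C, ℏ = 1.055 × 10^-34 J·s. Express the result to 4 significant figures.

u_au = E_h/a₀³ = m_e⁴e¹⁰/((4πε₀)⁵ℏ⁸)
E_h = 4.354 × 10^-18 J
a₀ = 5.297 × 10^-11 m
E_h/a₀³ = 2.929 × 10^13 J/m³

2.929 × 10^13 J/m³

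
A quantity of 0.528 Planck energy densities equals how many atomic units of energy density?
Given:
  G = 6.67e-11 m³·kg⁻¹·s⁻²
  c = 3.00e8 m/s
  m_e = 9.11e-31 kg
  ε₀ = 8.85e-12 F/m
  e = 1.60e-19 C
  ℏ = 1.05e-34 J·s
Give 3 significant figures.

8.20e99

Planck energy density: u_P = c⁷/(ℏG²) = 4.68e113 J/m³
atomic unit of energy density: u_au = E_h/a₀³ = m_e⁴e¹⁰/((4πε₀)⁵ℏ⁸) = 3.01e13 J/m³
0.528 × 4.68e113 / 3.01e13 = 8.20e99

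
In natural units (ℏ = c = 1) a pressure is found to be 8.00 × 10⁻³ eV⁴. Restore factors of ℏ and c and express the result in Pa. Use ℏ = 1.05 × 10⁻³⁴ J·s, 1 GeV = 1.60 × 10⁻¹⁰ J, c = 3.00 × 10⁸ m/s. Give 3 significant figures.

0.168 Pa

Pressure is [E]/[L]³ = [E]⁴/(ℏc)³.
1 GeV⁴ → 1/(ℏc)³ × (1 GeV in J)⁴ = 2.10 × 10³⁷ Pa.
Convert the energy scale: 8.00 × 10⁻³ eV⁴ = 8.00 × 10⁻³⁹ GeV⁴.
Result: 8.00 × 10⁻³⁹ × 2.10 × 10³⁷ = 0.168 Pa.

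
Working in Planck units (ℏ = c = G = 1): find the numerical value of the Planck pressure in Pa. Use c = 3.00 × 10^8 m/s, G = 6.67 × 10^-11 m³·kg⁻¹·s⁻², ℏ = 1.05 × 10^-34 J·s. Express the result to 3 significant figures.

4.68 × 10^113 Pa

Dimensional analysis gives p_P = c⁷/(ℏG²).
  = 2.19 × 10^59 / 4.67 × 10^-55
  = 4.68 × 10^113 Pa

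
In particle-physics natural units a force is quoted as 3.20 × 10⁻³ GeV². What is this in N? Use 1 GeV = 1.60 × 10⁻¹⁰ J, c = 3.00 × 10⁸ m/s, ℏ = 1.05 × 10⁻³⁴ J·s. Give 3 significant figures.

Force is [E]/[L] = [E]²/(ℏc); restore (ℏc)⁻¹.
1 GeV² → 1/(ℏc) × (1 GeV in J)² = 8.13 × 10⁵ N.
Result: 3.20 × 10⁻³ × 8.13 × 10⁵ = 2.60 × 10³ N.

2.60 × 10³ N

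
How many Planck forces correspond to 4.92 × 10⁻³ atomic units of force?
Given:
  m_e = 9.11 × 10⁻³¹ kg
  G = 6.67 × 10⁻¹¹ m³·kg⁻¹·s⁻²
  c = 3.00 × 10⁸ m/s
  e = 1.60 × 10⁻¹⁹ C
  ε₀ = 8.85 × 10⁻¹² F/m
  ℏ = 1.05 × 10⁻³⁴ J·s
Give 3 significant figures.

3.37 × 10⁻⁵⁴

atomic unit of force: F_au = E_h/a₀ = m_e²e⁶/((4πε₀)³ℏ⁴) = 8.33 × 10⁻⁸ N
Planck force: F_P = c⁴/G = 1.21 × 10⁴⁴ N
4.92 × 10⁻³ × 8.33 × 10⁻⁸ / 1.21 × 10⁴⁴ = 3.37 × 10⁻⁵⁴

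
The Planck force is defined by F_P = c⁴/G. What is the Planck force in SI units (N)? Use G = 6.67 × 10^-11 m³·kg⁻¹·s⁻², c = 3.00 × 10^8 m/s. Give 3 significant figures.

F_P = c⁴/G
  = 8.10 × 10^33 / 6.67 × 10^-11
  = 1.21 × 10^44 N

1.21 × 10^44 N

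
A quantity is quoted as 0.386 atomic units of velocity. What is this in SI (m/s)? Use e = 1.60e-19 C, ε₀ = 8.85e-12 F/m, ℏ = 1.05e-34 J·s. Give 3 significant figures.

8.46e5 m/s

One atomic unit of velocity: v_au = e²/(4πε₀ℏ) = 2.19e6 m/s.
0.386 × 2.19e6 m/s = 8.46e5 m/s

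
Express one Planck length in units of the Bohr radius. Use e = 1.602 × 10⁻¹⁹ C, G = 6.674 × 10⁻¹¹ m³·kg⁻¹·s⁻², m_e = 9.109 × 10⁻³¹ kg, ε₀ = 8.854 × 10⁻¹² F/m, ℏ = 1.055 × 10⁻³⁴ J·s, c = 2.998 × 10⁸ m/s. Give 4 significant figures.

3.051 × 10⁻²⁵

Planck length: ℓ_P = √(ℏG/c³) = 1.616 × 10⁻³⁵ m
Bohr radius: a₀ = 4πε₀ℏ²/(m_e e²) = 5.297 × 10⁻¹¹ m
ratio = 1.616 × 10⁻³⁵ / 5.297 × 10⁻¹¹ = 3.051 × 10⁻²⁵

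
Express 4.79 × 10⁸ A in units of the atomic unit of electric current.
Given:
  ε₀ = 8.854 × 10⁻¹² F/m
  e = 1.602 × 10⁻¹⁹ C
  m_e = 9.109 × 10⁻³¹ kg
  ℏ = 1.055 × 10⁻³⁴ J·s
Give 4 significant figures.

7.244 × 10¹⁰

atomic unit of electric current: I_au = e E_h/ℏ = m_e e⁵/((4πε₀)²ℏ³) = 6.612 × 10⁻³ A.
4.79 × 10⁸ / 6.612 × 10⁻³ = 7.244 × 10¹⁰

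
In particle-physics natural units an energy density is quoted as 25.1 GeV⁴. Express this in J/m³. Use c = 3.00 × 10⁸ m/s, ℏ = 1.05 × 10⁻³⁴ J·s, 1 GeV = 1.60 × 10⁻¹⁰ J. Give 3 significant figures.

[E]/[L]³ = [E]⁴/(ℏc)³; restore (ℏc)⁻³.
1 GeV⁴ → 1/(ℏc)³ × (1 GeV in J)⁴ = 2.10 × 10³⁷ J/m³.
Result: 25.1 × 2.10 × 10³⁷ = 5.26 × 10³⁸ J/m³.

5.26 × 10³⁸ J/m³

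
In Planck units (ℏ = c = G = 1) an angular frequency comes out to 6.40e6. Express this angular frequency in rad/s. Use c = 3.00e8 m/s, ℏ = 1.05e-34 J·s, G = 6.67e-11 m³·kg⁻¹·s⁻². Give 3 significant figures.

One Planck angular frequency: ω_P = √(c⁵/(ℏG)) = 1.86e43 rad/s.
6.40e6 × 1.86e43 rad/s = 1.19e50 rad/s

1.19e50 rad/s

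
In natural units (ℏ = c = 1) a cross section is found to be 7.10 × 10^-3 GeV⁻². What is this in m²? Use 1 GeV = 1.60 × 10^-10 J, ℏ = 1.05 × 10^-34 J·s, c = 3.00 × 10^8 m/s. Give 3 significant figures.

Area is [L]² = [E]⁻²·(ℏc)²; restore (ℏc)².
1 GeV⁻² → (ℏc)² × (1 GeV in J)⁻² = 3.88 × 10^-32 m².
Result: 7.10 × 10^-3 × 3.88 × 10^-32 = 2.75 × 10^-34 m².

2.75 × 10^-34 m²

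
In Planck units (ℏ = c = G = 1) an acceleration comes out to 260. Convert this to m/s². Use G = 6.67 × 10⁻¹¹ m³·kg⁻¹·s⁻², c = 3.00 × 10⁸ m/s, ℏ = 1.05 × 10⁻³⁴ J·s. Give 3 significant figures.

One Planck acceleration: a_P = √(c⁷/(ℏG)) = 5.59 × 10⁵¹ m/s².
260 × 5.59 × 10⁵¹ m/s² = 1.45 × 10⁵⁴ m/s²

1.45 × 10⁵⁴ m/s²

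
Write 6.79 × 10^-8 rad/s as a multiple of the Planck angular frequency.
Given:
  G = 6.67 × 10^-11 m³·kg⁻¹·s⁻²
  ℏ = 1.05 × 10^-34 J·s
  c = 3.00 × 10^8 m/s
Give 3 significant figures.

3.65 × 10^-51

Planck angular frequency: ω_P = √(c⁵/(ℏG)) = 1.86 × 10^43 rad/s.
6.79 × 10^-8 / 1.86 × 10^43 = 3.65 × 10^-51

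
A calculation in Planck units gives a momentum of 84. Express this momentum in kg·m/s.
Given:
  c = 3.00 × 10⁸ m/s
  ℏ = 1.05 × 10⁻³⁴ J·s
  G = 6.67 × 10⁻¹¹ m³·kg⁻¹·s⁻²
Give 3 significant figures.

One Planck momentum: p_P = √(ℏc³/G) = 6.52 kg·m/s.
84 × 6.52 kg·m/s = 548 kg·m/s

548 kg·m/s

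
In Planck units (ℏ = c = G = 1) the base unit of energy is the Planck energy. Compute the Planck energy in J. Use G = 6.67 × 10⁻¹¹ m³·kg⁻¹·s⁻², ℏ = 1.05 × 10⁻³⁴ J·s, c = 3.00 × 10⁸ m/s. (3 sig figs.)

1.96 × 10⁹ J

E_P = √(ℏc⁵/G)
  = √(3.83 × 10¹⁸)
  = 1.96 × 10⁹ J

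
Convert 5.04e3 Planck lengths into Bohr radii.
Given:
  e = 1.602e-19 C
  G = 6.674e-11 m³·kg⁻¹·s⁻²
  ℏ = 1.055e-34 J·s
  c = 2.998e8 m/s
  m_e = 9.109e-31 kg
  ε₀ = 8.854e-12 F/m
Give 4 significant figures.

Planck length: ℓ_P = √(ℏG/c³) = 1.616e-35 m
Bohr radius: a₀ = 4πε₀ℏ²/(m_e e²) = 5.297e-11 m
5.04e3 × 1.616e-35 / 5.297e-11 = 1.538e-21

1.538e-21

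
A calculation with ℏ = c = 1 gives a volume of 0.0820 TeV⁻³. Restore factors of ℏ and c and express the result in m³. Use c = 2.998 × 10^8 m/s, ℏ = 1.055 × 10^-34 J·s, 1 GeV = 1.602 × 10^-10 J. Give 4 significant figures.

6.311 × 10^-58 m³

Volume is [L]³ = [E]⁻³·(ℏc)³.
1 GeV⁻³ → (ℏc)³ × (1 GeV in J)⁻³ = 7.696 × 10^-48 m³.
Convert the energy scale: 0.0820 TeV⁻³ = 8.20 × 10^-11 GeV⁻³.
Result: 8.20 × 10^-11 × 7.696 × 10^-48 = 6.311 × 10^-58 m³.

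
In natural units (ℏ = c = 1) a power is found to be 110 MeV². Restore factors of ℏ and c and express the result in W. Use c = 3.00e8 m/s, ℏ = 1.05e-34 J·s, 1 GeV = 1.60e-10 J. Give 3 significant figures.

2.68e10 W

Power is [E]/[T] = [E]²/ℏ.
1 GeV² → 1/ℏ × (1 GeV in J)² = 2.44e14 W.
Convert the energy scale: 110 MeV² = 1.10e-4 GeV².
Result: 1.10e-4 × 2.44e14 = 2.68e10 W.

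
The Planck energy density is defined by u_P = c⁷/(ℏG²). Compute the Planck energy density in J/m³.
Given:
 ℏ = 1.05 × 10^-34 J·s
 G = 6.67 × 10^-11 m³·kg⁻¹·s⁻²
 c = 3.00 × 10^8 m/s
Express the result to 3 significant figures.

4.68 × 10^113 J/m³

u_P = c⁷/(ℏG²)
  = 2.19 × 10^59 / 4.67 × 10^-55
  = 4.68 × 10^113 J/m³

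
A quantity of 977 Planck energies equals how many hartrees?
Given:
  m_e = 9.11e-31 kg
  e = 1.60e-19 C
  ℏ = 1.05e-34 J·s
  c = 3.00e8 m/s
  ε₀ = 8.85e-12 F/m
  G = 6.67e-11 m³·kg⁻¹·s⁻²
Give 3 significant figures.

4.36e29

Planck energy: E_P = √(ℏc⁵/G) = 1.96e9 J
hartree: E_h = m_e e⁴/(4πε₀ℏ)² = 4.38e-18 J
977 × 1.96e9 / 4.38e-18 = 4.36e29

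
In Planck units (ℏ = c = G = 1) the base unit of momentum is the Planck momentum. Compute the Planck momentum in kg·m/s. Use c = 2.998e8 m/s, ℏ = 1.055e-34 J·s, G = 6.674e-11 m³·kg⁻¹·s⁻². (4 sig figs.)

p_P = √(ℏc³/G)
  = √(42.60)
  = 6.527 kg·m/s

6.527 kg·m/s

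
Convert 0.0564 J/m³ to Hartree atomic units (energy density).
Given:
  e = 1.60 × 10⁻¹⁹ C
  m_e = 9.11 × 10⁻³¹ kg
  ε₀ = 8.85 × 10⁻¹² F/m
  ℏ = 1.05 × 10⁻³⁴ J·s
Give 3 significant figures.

atomic unit of energy density: u_au = E_h/a₀³ = m_e⁴e¹⁰/((4πε₀)⁵ℏ⁸) = 3.01 × 10¹³ J/m³.
0.0564 / 3.01 × 10¹³ = 1.87 × 10⁻¹⁵

1.87 × 10⁻¹⁵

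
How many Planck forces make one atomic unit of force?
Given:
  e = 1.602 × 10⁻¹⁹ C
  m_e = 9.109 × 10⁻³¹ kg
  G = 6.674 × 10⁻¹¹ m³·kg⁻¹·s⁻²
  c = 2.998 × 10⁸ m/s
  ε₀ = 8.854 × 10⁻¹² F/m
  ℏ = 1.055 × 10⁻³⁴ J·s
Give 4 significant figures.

atomic unit of force: F_au = E_h/a₀ = m_e²e⁶/((4πε₀)³ℏ⁴) = 8.220 × 10⁻⁸ N
Planck force: F_P = c⁴/G = 1.210 × 10⁴⁴ N
ratio = 8.220 × 10⁻⁸ / 1.210 × 10⁴⁴ = 6.791 × 10⁻⁵²

6.791 × 10⁻⁵²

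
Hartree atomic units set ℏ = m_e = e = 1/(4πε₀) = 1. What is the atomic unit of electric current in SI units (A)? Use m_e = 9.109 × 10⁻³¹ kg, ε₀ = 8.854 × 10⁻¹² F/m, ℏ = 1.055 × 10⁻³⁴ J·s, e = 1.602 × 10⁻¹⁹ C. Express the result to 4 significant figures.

The unique combination of the constants set to 1 with dimensions of current is I_au = e E_h/ℏ = m_e e⁵/((4πε₀)²ℏ³).
E_h = 4.354 × 10⁻¹⁸ J
e·E_h/ℏ = 6.612 × 10⁻³ A

6.612 × 10⁻³ A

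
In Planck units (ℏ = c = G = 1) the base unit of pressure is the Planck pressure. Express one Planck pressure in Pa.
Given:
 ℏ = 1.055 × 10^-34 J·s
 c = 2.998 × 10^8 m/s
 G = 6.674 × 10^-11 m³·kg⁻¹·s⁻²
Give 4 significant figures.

p_P = c⁷/(ℏG²)
  = 2.177 × 10^59 / 4.699 × 10^-55
  = 4.632 × 10^113 Pa

4.632 × 10^113 Pa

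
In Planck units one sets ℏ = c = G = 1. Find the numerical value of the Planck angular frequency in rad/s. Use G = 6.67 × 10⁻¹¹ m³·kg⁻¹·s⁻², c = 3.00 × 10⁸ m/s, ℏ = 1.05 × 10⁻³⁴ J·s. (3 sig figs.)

ω_P = √(c⁵/(ℏG))
  = √(3.47 × 10⁸⁶)
  = 1.86 × 10⁴³ rad/s

1.86 × 10⁴³ rad/s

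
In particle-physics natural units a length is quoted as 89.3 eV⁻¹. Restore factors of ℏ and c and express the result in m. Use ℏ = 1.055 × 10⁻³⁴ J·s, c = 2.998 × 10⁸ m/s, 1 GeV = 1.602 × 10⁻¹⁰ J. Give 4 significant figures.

1.763 × 10⁻⁵ m

A length is [E]⁻¹ in ℏ=c=1; restore one factor of ℏc.
1 GeV⁻¹ → ℏc × (1 GeV in J)⁻¹ = 1.974 × 10⁻¹⁶ m.
Convert the energy scale: 89.3 eV⁻¹ = 8.93 × 10¹⁰ GeV⁻¹.
Result: 8.93 × 10¹⁰ × 1.974 × 10⁻¹⁶ = 1.763 × 10⁻⁵ m.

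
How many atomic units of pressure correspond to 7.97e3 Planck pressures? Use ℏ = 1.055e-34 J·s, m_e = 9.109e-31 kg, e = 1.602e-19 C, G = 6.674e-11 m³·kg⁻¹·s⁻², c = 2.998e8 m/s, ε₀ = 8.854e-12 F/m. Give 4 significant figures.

1.260e104

Planck pressure: p_P = c⁷/(ℏG²) = 4.632e113 Pa
atomic unit of pressure: P_au = E_h/a₀³ = m_e⁴e¹⁰/((4πε₀)⁵ℏ⁸) = 2.929e13 Pa
7.97e3 × 4.632e113 / 2.929e13 = 1.260e104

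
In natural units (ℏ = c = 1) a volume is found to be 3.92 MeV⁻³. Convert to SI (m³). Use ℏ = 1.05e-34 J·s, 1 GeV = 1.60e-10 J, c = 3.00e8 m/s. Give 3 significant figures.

Volume is [L]³ = [E]⁻³·(ℏc)³.
1 GeV⁻³ → (ℏc)³ × (1 GeV in J)⁻³ = 7.63e-48 m³.
Convert the energy scale: 3.92 MeV⁻³ = 3.92e9 GeV⁻³.
Result: 3.92e9 × 7.63e-48 = 2.99e-38 m³.

2.99e-38 m³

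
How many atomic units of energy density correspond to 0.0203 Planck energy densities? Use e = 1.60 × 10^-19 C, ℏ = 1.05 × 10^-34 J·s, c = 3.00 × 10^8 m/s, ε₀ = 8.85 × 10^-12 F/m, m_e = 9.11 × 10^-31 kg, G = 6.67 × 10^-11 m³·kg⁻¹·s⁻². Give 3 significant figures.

3.15 × 10^98

Planck energy density: u_P = c⁷/(ℏG²) = 4.68 × 10^113 J/m³
atomic unit of energy density: u_au = E_h/a₀³ = m_e⁴e¹⁰/((4πε₀)⁵ℏ⁸) = 3.01 × 10^13 J/m³
0.0203 × 4.68 × 10^113 / 3.01 × 10^13 = 3.15 × 10^98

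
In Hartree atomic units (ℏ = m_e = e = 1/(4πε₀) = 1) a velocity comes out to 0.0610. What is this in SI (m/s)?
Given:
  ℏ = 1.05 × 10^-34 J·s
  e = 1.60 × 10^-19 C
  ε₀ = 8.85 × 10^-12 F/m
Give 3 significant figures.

One atomic unit of velocity: v_au = e²/(4πε₀ℏ) = 2.19 × 10^6 m/s.
0.0610 × 2.19 × 10^6 m/s = 1.34 × 10^5 m/s

1.34 × 10^5 m/s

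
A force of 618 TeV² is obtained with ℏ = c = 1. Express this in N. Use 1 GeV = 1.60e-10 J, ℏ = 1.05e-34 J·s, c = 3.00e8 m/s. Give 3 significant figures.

Force is [E]/[L] = [E]²/(ℏc); restore (ℏc)⁻¹.
1 GeV² → 1/(ℏc) × (1 GeV in J)² = 8.13e5 N.
Convert the energy scale: 618 TeV² = 6.18e8 GeV².
Result: 6.18e8 × 8.13e5 = 5.02e14 N.

5.02e14 N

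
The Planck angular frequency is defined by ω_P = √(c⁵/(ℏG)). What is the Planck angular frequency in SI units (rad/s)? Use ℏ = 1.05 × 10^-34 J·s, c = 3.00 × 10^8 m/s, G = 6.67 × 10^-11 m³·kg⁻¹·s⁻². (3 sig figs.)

ω_P = √(c⁵/(ℏG))
  = √(3.47 × 10^86)
  = 1.86 × 10^43 rad/s

1.86 × 10^43 rad/s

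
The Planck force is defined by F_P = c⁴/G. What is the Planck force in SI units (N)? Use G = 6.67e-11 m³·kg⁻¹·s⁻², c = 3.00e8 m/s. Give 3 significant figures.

F_P = c⁴/G
  = 8.10e33 / 6.67e-11
  = 1.21e44 N

1.21e44 N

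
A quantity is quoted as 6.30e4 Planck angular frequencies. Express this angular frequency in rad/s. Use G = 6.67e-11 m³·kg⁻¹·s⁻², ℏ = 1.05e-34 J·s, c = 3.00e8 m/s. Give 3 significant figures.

One Planck angular frequency: ω_P = √(c⁵/(ℏG)) = 1.86e43 rad/s.
6.30e4 × 1.86e43 rad/s = 1.17e48 rad/s

1.17e48 rad/s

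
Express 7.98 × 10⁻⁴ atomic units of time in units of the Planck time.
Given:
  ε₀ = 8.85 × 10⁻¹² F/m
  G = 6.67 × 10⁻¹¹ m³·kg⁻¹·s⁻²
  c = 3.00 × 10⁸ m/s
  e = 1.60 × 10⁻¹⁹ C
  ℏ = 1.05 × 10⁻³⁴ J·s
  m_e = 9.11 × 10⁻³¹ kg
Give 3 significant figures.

3.56 × 10²³

atomic unit of time: τ_au = (4πε₀)²ℏ³/(m_e e⁴) = 2.40 × 10⁻¹⁷ s
Planck time: t_P = √(ℏG/c⁵) = 5.37 × 10⁻⁴⁴ s
7.98 × 10⁻⁴ × 2.40 × 10⁻¹⁷ / 5.37 × 10⁻⁴⁴ = 3.56 × 10²³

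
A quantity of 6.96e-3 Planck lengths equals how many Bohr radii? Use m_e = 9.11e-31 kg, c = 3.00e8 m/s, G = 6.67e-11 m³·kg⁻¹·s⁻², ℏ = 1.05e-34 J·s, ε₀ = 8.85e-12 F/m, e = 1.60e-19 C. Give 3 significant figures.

Planck length: ℓ_P = √(ℏG/c³) = 1.61e-35 m
Bohr radius: a₀ = 4πε₀ℏ²/(m_e e²) = 5.26e-11 m
6.96e-3 × 1.61e-35 / 5.26e-11 = 2.13e-27

2.13e-27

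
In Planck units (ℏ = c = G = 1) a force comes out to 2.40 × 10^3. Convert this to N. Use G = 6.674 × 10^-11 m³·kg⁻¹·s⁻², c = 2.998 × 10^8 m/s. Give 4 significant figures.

One Planck force: F_P = c⁴/G = 1.210 × 10^44 N.
2.40 × 10^3 × 1.210 × 10^44 N = 2.905 × 10^47 N

2.905 × 10^47 N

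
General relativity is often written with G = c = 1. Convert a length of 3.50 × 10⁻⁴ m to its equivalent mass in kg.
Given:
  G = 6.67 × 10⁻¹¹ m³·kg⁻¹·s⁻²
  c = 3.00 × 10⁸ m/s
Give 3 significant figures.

4.72 × 10²³ kg

Length → mass via c²/G.
3.50 × 10⁻⁴ m × (c²/G) = 4.72 × 10²³ kg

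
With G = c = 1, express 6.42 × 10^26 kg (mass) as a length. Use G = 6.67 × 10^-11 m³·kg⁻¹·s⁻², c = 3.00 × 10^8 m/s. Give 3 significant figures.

0.476 m

In G = c = 1 units mass has dimensions of length; the conversion factor is G/c².
6.42 × 10^26 kg × (G/c²) = 0.476 m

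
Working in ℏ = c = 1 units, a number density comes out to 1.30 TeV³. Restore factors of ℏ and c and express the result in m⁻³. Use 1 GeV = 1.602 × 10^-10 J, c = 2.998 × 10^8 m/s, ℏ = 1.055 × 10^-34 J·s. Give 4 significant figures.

Number density is [L]⁻³ = [E]³/(ℏc)³.
1 GeV³ → 1/(ℏc)³ × (1 GeV in J)³ = 1.299 × 10^47 m⁻³.
Convert the energy scale: 1.30 TeV³ = 1.30 × 10^9 GeV³.
Result: 1.30 × 10^9 × 1.299 × 10^47 = 1.689 × 10^56 m⁻³.

1.689 × 10^56 m⁻³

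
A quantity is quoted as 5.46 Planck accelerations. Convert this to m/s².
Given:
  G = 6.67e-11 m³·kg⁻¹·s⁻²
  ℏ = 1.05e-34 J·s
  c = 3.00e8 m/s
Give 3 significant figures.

One Planck acceleration: a_P = √(c⁷/(ℏG)) = 5.59e51 m/s².
5.46 × 5.59e51 m/s² = 3.05e52 m/s²

3.05e52 m/s²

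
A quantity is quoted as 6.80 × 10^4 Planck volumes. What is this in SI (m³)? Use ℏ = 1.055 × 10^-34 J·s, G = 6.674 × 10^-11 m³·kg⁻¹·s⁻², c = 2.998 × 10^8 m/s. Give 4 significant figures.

2.872 × 10^-100 m³

One Planck volume: V_P = (ℏG/c³)^(3/2) = 4.224 × 10^-105 m³.
6.80 × 10^4 × 4.224 × 10^-105 m³ = 2.872 × 10^-100 m³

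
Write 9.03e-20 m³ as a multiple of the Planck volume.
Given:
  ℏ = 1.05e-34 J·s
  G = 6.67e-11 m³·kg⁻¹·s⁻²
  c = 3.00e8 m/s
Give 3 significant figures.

Planck volume: V_P = (ℏG/c³)^(3/2) = 4.18e-105 m³.
9.03e-20 / 4.18e-105 = 2.16e85

2.16e85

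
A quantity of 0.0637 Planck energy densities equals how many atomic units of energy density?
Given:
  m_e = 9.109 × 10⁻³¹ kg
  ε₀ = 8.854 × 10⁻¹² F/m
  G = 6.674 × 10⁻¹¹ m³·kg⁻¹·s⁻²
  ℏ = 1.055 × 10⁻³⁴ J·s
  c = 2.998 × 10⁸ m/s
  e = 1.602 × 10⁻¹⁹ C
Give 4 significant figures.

1.007 × 10⁹⁹

Planck energy density: u_P = c⁷/(ℏG²) = 4.632 × 10¹¹³ J/m³
atomic unit of energy density: u_au = E_h/a₀³ = m_e⁴e¹⁰/((4πε₀)⁵ℏ⁸) = 2.929 × 10¹³ J/m³
0.0637 × 4.632 × 10¹¹³ / 2.929 × 10¹³ = 1.007 × 10⁹⁹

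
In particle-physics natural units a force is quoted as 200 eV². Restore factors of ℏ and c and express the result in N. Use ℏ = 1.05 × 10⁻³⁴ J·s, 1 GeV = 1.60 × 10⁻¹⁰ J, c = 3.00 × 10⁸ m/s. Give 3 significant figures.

Force is [E]/[L] = [E]²/(ℏc); restore (ℏc)⁻¹.
1 GeV² → 1/(ℏc) × (1 GeV in J)² = 8.13 × 10⁵ N.
Convert the energy scale: 200 eV² = 2.00 × 10⁻¹⁶ GeV².
Result: 2.00 × 10⁻¹⁶ × 8.13 × 10⁵ = 1.63 × 10⁻¹⁰ N.

1.63 × 10⁻¹⁰ N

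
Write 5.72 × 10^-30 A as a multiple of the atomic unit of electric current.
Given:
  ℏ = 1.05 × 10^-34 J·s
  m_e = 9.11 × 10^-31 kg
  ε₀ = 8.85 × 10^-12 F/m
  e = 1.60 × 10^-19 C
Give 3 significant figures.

8.57 × 10^-28

atomic unit of electric current: I_au = e E_h/ℏ = m_e e⁵/((4πε₀)²ℏ³) = 6.67 × 10^-3 A.
5.72 × 10^-30 / 6.67 × 10^-3 = 8.57 × 10^-28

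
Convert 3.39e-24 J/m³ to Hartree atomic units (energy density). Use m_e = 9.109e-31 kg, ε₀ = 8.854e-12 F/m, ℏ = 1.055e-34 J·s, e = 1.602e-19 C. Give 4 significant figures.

atomic unit of energy density: u_au = E_h/a₀³ = m_e⁴e¹⁰/((4πε₀)⁵ℏ⁸) = 2.929e13 J/m³.
3.39e-24 / 2.929e13 = 1.157e-37

1.157e-37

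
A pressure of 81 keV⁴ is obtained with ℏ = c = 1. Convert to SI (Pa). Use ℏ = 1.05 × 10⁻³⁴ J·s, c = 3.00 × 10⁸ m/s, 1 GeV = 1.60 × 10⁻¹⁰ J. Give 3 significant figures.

1.70 × 10¹⁵ Pa

Pressure is [E]/[L]³ = [E]⁴/(ℏc)³.
1 GeV⁴ → 1/(ℏc)³ × (1 GeV in J)⁴ = 2.10 × 10³⁷ Pa.
Convert the energy scale: 81 keV⁴ = 8.10 × 10⁻²³ GeV⁴.
Result: 8.10 × 10⁻²³ × 2.10 × 10³⁷ = 1.70 × 10¹⁵ Pa.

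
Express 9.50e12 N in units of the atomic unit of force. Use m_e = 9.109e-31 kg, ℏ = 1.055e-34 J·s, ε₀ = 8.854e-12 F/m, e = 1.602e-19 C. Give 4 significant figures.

atomic unit of force: F_au = E_h/a₀ = m_e²e⁶/((4πε₀)³ℏ⁴) = 8.220e-8 N.
9.50e12 / 8.220e-8 = 1.156e20

1.156e20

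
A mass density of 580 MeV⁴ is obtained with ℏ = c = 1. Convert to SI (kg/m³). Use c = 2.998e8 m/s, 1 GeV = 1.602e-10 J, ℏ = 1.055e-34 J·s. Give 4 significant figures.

1.343e11 kg/m³

Mass density is [E]/(c²[L]³) = [E]⁴/(ℏ³c⁵).
1 GeV⁴ → 1/(ℏ³c⁵) × (1 GeV in J)⁴ = 2.316e20 kg/m³.
Convert the energy scale: 580 MeV⁴ = 5.80e-10 GeV⁴.
Result: 5.80e-10 × 2.316e20 = 1.343e11 kg/m³.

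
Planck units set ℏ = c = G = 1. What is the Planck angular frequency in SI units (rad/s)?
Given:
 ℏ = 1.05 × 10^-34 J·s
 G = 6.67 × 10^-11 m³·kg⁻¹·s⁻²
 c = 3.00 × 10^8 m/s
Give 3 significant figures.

1.86 × 10^43 rad/s

From ℏ = c = G = 1 the angular frequency scale is ω_P = √(c⁵/(ℏG)).
  = √(3.47 × 10^86)
  = 1.86 × 10^43 rad/s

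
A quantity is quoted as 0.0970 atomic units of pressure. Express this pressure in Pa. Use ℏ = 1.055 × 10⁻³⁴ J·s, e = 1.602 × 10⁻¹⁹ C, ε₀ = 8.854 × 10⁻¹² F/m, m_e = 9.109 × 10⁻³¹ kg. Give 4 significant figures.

2.841 × 10¹² Pa

One atomic unit of pressure: P_au = E_h/a₀³ = m_e⁴e¹⁰/((4πε₀)⁵ℏ⁸) = 2.929 × 10¹³ Pa.
0.0970 × 2.929 × 10¹³ Pa = 2.841 × 10¹² Pa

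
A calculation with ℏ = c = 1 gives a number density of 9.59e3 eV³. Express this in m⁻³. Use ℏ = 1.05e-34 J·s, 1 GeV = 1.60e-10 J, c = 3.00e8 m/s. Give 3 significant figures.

1.26e24 m⁻³

Number density is [L]⁻³ = [E]³/(ℏc)³.
1 GeV³ → 1/(ℏc)³ × (1 GeV in J)³ = 1.31e47 m⁻³.
Convert the energy scale: 9.59e3 eV³ = 9.59e-24 GeV³.
Result: 9.59e-24 × 1.31e47 = 1.26e24 m⁻³.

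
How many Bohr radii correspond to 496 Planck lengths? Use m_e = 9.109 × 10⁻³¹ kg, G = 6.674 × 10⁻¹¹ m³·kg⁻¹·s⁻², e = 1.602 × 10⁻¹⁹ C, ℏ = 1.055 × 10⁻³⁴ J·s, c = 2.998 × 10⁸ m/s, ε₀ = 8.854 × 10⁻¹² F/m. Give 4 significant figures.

1.514 × 10⁻²²

Planck length: ℓ_P = √(ℏG/c³) = 1.616 × 10⁻³⁵ m
Bohr radius: a₀ = 4πε₀ℏ²/(m_e e²) = 5.297 × 10⁻¹¹ m
496 × 1.616 × 10⁻³⁵ / 5.297 × 10⁻¹¹ = 1.514 × 10⁻²²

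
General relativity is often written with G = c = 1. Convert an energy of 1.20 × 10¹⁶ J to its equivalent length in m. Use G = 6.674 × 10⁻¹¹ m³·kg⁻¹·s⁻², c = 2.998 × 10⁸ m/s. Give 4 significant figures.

9.914 × 10⁻²⁹ m

Energy → length via G/c⁴.
1.20 × 10¹⁶ J × (G/c⁴) = 9.914 × 10⁻²⁹ m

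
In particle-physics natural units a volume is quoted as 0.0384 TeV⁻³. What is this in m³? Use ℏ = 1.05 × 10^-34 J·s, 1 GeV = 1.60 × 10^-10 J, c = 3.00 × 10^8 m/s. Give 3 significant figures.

2.93 × 10^-58 m³

Volume is [L]³ = [E]⁻³·(ℏc)³.
1 GeV⁻³ → (ℏc)³ × (1 GeV in J)⁻³ = 7.63 × 10^-48 m³.
Convert the energy scale: 0.0384 TeV⁻³ = 3.84 × 10^-11 GeV⁻³.
Result: 3.84 × 10^-11 × 7.63 × 10^-48 = 2.93 × 10^-58 m³.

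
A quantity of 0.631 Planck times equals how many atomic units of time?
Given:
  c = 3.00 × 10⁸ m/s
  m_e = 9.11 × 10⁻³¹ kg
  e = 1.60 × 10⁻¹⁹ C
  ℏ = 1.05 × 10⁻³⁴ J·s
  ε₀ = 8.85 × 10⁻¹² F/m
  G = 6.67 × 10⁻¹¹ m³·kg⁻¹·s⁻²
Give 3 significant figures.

Planck time: t_P = √(ℏG/c⁵) = 5.37 × 10⁻⁴⁴ s
atomic unit of time: τ_au = (4πε₀)²ℏ³/(m_e e⁴) = 2.40 × 10⁻¹⁷ s
0.631 × 5.37 × 10⁻⁴⁴ / 2.40 × 10⁻¹⁷ = 1.41 × 10⁻²⁷

1.41 × 10⁻²⁷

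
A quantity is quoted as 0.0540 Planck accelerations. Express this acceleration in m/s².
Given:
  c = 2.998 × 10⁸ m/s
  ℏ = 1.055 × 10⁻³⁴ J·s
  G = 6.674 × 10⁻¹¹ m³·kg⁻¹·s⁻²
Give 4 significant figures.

3.003 × 10⁵⁰ m/s²

One Planck acceleration: a_P = √(c⁷/(ℏG)) = 5.560 × 10⁵¹ m/s².
0.0540 × 5.560 × 10⁵¹ m/s² = 3.003 × 10⁵⁰ m/s²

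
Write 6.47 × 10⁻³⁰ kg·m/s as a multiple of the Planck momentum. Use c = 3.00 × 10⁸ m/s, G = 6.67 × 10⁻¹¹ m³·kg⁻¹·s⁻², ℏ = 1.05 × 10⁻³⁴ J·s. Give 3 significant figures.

Planck momentum: p_P = √(ℏc³/G) = 6.52 kg·m/s.
6.47 × 10⁻³⁰ / 6.52 = 9.92 × 10⁻³¹

9.92 × 10⁻³¹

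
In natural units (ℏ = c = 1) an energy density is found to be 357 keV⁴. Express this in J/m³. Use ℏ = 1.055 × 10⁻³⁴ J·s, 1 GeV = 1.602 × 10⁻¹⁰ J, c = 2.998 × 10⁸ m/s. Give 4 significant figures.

7.431 × 10¹⁵ J/m³

[E]/[L]³ = [E]⁴/(ℏc)³; restore (ℏc)⁻³.
1 GeV⁴ → 1/(ℏc)³ × (1 GeV in J)⁴ = 2.082 × 10³⁷ J/m³.
Convert the energy scale: 357 keV⁴ = 3.57 × 10⁻²² GeV⁴.
Result: 3.57 × 10⁻²² × 2.082 × 10³⁷ = 7.431 × 10¹⁵ J/m³.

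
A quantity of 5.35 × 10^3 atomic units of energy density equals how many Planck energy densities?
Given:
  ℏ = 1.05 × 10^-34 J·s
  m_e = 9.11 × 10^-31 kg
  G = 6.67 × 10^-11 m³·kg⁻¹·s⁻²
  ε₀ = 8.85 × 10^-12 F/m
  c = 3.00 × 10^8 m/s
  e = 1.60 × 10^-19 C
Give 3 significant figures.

atomic unit of energy density: u_au = E_h/a₀³ = m_e⁴e¹⁰/((4πε₀)⁵ℏ⁸) = 3.01 × 10^13 J/m³
Planck energy density: u_P = c⁷/(ℏG²) = 4.68 × 10^113 J/m³
5.35 × 10^3 × 3.01 × 10^13 / 4.68 × 10^113 = 3.44 × 10^-97

3.44 × 10^-97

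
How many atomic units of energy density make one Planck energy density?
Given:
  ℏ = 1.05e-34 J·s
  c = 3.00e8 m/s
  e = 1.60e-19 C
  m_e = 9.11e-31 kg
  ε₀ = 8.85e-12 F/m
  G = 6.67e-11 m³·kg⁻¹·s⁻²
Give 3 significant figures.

1.55e100

Planck energy density: u_P = c⁷/(ℏG²) = 4.68e113 J/m³
atomic unit of energy density: u_au = E_h/a₀³ = m_e⁴e¹⁰/((4πε₀)⁵ℏ⁸) = 3.01e13 J/m³
ratio = 4.68e113 / 3.01e13 = 1.55e100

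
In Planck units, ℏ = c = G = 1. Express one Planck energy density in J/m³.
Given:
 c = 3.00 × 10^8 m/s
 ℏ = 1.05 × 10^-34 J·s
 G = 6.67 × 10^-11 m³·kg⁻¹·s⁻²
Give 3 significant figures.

4.68 × 10^113 J/m³

The unique combination of the constants set to 1 with dimensions of energy density is u_P = c⁷/(ℏG²).
  = 2.19 × 10^59 / 4.67 × 10^-55
  = 4.68 × 10^113 J/m³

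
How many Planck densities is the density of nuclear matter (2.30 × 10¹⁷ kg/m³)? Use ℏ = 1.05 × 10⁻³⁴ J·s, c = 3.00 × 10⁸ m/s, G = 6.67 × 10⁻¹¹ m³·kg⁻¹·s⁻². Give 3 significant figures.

4.42 × 10⁻⁸⁰

Planck density: ρ_P = c⁵/(ℏG²) = 5.20 × 10⁹⁶ kg/m³.
2.30 × 10¹⁷ / 5.20 × 10⁹⁶ = 4.42 × 10⁻⁸⁰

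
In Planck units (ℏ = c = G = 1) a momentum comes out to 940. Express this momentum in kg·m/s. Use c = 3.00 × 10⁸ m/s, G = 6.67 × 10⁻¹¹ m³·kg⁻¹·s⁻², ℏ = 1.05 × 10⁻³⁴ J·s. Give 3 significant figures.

One Planck momentum: p_P = √(ℏc³/G) = 6.52 kg·m/s.
940 × 6.52 kg·m/s = 6.13 × 10³ kg·m/s

6.13 × 10³ kg·m/s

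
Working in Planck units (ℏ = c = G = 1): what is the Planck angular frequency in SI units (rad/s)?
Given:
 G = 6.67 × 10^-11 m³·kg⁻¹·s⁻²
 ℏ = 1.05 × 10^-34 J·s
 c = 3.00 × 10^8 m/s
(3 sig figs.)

The unique combination of the constants set to 1 with dimensions of angular frequency is ω_P = √(c⁵/(ℏG)).
  = √(3.47 × 10^86)
  = 1.86 × 10^43 rad/s

1.86 × 10^43 rad/s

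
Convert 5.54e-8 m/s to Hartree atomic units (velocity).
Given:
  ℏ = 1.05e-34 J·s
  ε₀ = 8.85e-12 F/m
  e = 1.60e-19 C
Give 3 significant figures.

2.53e-14

atomic unit of velocity: v_au = e²/(4πε₀ℏ) = 2.19e6 m/s.
5.54e-8 / 2.19e6 = 2.53e-14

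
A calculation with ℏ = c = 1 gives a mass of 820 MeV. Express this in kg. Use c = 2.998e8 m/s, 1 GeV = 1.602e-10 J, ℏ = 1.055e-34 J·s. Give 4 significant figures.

1.462e-27 kg

Mass is [E]/c²; divide by c².
1 GeV → 1/c² × (1 GeV in J) = 1.782e-27 kg.
Convert the energy scale: 820 MeV = 0.820 GeV.
Result: 0.820 × 1.782e-27 = 1.462e-27 kg.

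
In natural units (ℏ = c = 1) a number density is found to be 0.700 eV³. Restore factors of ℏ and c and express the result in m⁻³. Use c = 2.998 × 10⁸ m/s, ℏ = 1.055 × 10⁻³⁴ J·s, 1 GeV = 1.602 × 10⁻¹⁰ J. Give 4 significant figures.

Number density is [L]⁻³ = [E]³/(ℏc)³.
1 GeV³ → 1/(ℏc)³ × (1 GeV in J)³ = 1.299 × 10⁴⁷ m⁻³.
Convert the energy scale: 0.700 eV³ = 7.00 × 10⁻²⁸ GeV³.
Result: 7.00 × 10⁻²⁸ × 1.299 × 10⁴⁷ = 9.096 × 10¹⁹ m⁻³.

9.096 × 10¹⁹ m⁻³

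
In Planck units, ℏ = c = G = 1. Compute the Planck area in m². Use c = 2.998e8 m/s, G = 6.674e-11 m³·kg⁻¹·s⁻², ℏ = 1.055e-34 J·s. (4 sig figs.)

2.613e-70 m²

The unique combination of the constants set to 1 with dimensions of area is A_P = ℏG/c³.
  = 7.041e-45 / 2.695e25
  = 2.613e-70 m²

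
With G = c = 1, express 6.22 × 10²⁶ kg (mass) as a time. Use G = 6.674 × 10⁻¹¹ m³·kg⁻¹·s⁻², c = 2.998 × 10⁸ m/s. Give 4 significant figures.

Mass → time via G/c³.
6.22 × 10²⁶ kg × (G/c³) = 1.541 × 10⁻⁹ s

1.541 × 10⁻⁹ s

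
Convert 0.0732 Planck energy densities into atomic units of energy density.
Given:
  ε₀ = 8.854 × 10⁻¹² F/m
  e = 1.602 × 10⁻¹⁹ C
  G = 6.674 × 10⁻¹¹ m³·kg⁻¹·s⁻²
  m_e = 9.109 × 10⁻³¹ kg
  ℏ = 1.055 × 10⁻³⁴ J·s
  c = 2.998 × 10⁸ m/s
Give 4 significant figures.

Planck energy density: u_P = c⁷/(ℏG²) = 4.632 × 10¹¹³ J/m³
atomic unit of energy density: u_au = E_h/a₀³ = m_e⁴e¹⁰/((4πε₀)⁵ℏ⁸) = 2.929 × 10¹³ J/m³
0.0732 × 4.632 × 10¹¹³ / 2.929 × 10¹³ = 1.158 × 10⁹⁹

1.158 × 10⁹⁹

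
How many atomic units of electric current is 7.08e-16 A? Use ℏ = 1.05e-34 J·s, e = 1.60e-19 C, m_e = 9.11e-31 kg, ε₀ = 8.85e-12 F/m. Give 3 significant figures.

1.06e-13

atomic unit of electric current: I_au = e E_h/ℏ = m_e e⁵/((4πε₀)²ℏ³) = 6.67e-3 A.
7.08e-16 / 6.67e-3 = 1.06e-13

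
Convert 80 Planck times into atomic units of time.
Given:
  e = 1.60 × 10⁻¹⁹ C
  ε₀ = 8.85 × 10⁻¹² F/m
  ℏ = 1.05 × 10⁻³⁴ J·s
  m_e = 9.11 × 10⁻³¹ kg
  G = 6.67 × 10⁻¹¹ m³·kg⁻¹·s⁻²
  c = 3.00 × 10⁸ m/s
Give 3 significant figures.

Planck time: t_P = √(ℏG/c⁵) = 5.37 × 10⁻⁴⁴ s
atomic unit of time: τ_au = (4πε₀)²ℏ³/(m_e e⁴) = 2.40 × 10⁻¹⁷ s
80 × 5.37 × 10⁻⁴⁴ / 2.40 × 10⁻¹⁷ = 1.79 × 10⁻²⁵

1.79 × 10⁻²⁵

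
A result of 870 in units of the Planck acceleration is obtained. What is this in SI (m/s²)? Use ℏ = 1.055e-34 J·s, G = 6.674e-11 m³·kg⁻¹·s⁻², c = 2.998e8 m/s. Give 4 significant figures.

4.837e54 m/s²

One Planck acceleration: a_P = √(c⁷/(ℏG)) = 5.560e51 m/s².
870 × 5.560e51 m/s² = 4.837e54 m/s²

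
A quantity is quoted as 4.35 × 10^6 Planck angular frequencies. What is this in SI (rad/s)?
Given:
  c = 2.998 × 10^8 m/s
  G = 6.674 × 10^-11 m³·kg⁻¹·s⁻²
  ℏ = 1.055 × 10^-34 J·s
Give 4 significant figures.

8.068 × 10^49 rad/s

One Planck angular frequency: ω_P = √(c⁵/(ℏG)) = 1.855 × 10^43 rad/s.
4.35 × 10^6 × 1.855 × 10^43 rad/s = 8.068 × 10^49 rad/s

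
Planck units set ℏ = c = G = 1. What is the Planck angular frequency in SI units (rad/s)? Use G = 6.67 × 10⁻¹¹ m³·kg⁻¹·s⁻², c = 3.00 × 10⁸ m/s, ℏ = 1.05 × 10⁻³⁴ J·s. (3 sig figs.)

1.86 × 10⁴³ rad/s

From ℏ = c = G = 1 the angular frequency scale is ω_P = √(c⁵/(ℏG)).
  = √(3.47 × 10⁸⁶)
  = 1.86 × 10⁴³ rad/s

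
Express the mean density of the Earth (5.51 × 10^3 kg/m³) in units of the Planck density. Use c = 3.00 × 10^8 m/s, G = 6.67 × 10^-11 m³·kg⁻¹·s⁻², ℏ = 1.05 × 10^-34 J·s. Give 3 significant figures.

1.06 × 10^-93

Planck density: ρ_P = c⁵/(ℏG²) = 5.20 × 10^96 kg/m³.
5.51 × 10^3 / 5.20 × 10^96 = 1.06 × 10^-93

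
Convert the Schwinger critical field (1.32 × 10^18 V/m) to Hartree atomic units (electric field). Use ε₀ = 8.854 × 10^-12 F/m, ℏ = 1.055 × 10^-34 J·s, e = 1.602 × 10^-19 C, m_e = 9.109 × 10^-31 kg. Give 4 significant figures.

2.573 × 10^6

atomic unit of electric field: E_au = E_h/(e a₀) = m_e²e⁵/((4πε₀)³ℏ⁴) = 5.131 × 10^11 V/m.
1.32 × 10^18 / 5.131 × 10^11 = 2.573 × 10^6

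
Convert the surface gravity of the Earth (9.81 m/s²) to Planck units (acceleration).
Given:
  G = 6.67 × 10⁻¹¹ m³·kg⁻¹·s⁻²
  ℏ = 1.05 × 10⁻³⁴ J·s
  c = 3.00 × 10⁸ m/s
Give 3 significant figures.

1.76 × 10⁻⁵¹

Planck acceleration: a_P = √(c⁷/(ℏG)) = 5.59 × 10⁵¹ m/s².
9.81 / 5.59 × 10⁵¹ = 1.76 × 10⁻⁵¹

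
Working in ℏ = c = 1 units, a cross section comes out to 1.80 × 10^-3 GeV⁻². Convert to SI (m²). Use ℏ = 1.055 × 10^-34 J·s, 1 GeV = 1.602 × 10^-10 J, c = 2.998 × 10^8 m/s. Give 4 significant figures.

7.016 × 10^-35 m²

Area is [L]² = [E]⁻²·(ℏc)²; restore (ℏc)².
1 GeV⁻² → (ℏc)² × (1 GeV in J)⁻² = 3.898 × 10^-32 m².
Result: 1.80 × 10^-3 × 3.898 × 10^-32 = 7.016 × 10^-35 m².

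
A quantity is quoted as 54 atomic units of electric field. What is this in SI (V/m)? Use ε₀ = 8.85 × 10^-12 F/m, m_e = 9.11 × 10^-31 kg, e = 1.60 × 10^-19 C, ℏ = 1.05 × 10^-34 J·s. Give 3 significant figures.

2.81 × 10^13 V/m

One atomic unit of electric field: E_au = E_h/(e a₀) = m_e²e⁵/((4πε₀)³ℏ⁴) = 5.20 × 10^11 V/m.
54 × 5.20 × 10^11 V/m = 2.81 × 10^13 V/m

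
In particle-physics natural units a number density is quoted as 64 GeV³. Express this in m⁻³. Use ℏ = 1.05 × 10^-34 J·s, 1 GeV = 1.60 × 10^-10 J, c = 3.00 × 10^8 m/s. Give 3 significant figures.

8.39 × 10^48 m⁻³

Number density is [L]⁻³ = [E]³/(ℏc)³.
1 GeV³ → 1/(ℏc)³ × (1 GeV in J)³ = 1.31 × 10^47 m⁻³.
Result: 64 × 1.31 × 10^47 = 8.39 × 10^48 m⁻³.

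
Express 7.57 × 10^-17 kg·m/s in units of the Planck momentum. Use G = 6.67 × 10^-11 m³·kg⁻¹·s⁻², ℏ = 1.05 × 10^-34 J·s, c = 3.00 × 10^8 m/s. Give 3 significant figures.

1.16 × 10^-17

Planck momentum: p_P = √(ℏc³/G) = 6.52 kg·m/s.
7.57 × 10^-17 / 6.52 = 1.16 × 10^-17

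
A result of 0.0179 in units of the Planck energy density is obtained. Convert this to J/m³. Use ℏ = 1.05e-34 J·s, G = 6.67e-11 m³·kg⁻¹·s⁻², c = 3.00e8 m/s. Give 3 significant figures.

One Planck energy density: u_P = c⁷/(ℏG²) = 4.68e113 J/m³.
0.0179 × 4.68e113 J/m³ = 8.38e111 J/m³

8.38e111 J/m³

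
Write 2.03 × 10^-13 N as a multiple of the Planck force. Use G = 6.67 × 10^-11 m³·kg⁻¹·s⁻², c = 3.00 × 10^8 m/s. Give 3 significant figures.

Planck force: F_P = c⁴/G = 1.21 × 10^44 N.
2.03 × 10^-13 / 1.21 × 10^44 = 1.67 × 10^-57

1.67 × 10^-57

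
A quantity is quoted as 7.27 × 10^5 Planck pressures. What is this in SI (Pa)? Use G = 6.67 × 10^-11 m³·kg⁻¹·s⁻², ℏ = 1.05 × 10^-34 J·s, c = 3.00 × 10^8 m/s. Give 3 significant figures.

3.40 × 10^119 Pa

One Planck pressure: p_P = c⁷/(ℏG²) = 4.68 × 10^113 Pa.
7.27 × 10^5 × 4.68 × 10^113 Pa = 3.40 × 10^119 Pa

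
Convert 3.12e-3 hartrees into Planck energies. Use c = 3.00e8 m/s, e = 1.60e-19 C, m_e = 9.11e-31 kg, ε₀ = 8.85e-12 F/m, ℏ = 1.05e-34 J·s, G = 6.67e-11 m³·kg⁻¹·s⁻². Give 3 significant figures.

hartree: E_h = m_e e⁴/(4πε₀ℏ)² = 4.38e-18 J
Planck energy: E_P = √(ℏc⁵/G) = 1.96e9 J
3.12e-3 × 4.38e-18 / 1.96e9 = 6.98e-30

6.98e-30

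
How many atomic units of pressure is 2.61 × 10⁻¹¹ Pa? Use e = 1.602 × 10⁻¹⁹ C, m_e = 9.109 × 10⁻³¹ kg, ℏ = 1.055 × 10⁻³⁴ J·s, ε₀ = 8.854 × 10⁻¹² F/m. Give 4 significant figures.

8.910 × 10⁻²⁵

atomic unit of pressure: P_au = E_h/a₀³ = m_e⁴e¹⁰/((4πε₀)⁵ℏ⁸) = 2.929 × 10¹³ Pa.
2.61 × 10⁻¹¹ / 2.929 × 10¹³ = 8.910 × 10⁻²⁵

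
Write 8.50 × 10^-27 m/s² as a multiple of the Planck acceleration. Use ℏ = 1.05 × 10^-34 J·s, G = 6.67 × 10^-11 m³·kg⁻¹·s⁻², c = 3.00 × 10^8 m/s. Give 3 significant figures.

Planck acceleration: a_P = √(c⁷/(ℏG)) = 5.59 × 10^51 m/s².
8.50 × 10^-27 / 5.59 × 10^51 = 1.52 × 10^-78

1.52 × 10^-78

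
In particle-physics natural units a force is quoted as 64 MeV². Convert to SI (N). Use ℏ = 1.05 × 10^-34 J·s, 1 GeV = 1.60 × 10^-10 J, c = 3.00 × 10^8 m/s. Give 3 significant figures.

52 N

Force is [E]/[L] = [E]²/(ℏc); restore (ℏc)⁻¹.
1 GeV² → 1/(ℏc) × (1 GeV in J)² = 8.13 × 10^5 N.
Convert the energy scale: 64 MeV² = 6.40 × 10^-5 GeV².
Result: 6.40 × 10^-5 × 8.13 × 10^5 = 52 N.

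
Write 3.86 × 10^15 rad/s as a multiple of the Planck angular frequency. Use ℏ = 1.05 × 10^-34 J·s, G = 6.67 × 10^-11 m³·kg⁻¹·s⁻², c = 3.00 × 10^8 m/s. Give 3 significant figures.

Planck angular frequency: ω_P = √(c⁵/(ℏG)) = 1.86 × 10^43 rad/s.
3.86 × 10^15 / 1.86 × 10^43 = 2.07 × 10^-28

2.07 × 10^-28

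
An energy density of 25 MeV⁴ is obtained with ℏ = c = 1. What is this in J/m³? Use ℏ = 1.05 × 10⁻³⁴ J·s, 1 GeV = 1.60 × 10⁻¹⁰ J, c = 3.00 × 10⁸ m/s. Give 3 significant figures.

[E]/[L]³ = [E]⁴/(ℏc)³; restore (ℏc)⁻³.
1 GeV⁴ → 1/(ℏc)³ × (1 GeV in J)⁴ = 2.10 × 10³⁷ J/m³.
Convert the energy scale: 25 MeV⁴ = 2.50 × 10⁻¹¹ GeV⁴.
Result: 2.50 × 10⁻¹¹ × 2.10 × 10³⁷ = 5.24 × 10²⁶ J/m³.

5.24 × 10²⁶ J/m³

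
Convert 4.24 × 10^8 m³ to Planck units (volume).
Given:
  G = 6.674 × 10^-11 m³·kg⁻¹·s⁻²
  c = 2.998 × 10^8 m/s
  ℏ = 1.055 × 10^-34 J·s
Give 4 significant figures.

Planck volume: V_P = (ℏG/c³)^(3/2) = 4.224 × 10^-105 m³.
4.24 × 10^8 / 4.224 × 10^-105 = 1.004 × 10^113

1.004 × 10^113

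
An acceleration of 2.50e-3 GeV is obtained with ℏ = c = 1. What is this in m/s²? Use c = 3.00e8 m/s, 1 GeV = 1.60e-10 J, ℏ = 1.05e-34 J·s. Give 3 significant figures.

Acceleration is [L]/[T]² = c·[E]/ℏ.
1 GeV → c/ℏ × (1 GeV in J) = 4.57e32 m/s².
Result: 2.50e-3 × 4.57e32 = 1.14e30 m/s².

1.14e30 m/s²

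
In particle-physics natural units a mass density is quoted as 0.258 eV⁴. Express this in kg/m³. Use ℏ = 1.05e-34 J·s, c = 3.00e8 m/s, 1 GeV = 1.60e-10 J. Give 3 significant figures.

Mass density is [E]/(c²[L]³) = [E]⁴/(ℏ³c⁵).
1 GeV⁴ → 1/(ℏ³c⁵) × (1 GeV in J)⁴ = 2.33e20 kg/m³.
Convert the energy scale: 0.258 eV⁴ = 2.58e-37 GeV⁴.
Result: 2.58e-37 × 2.33e20 = 6.01e-17 kg/m³.

6.01e-17 kg/m³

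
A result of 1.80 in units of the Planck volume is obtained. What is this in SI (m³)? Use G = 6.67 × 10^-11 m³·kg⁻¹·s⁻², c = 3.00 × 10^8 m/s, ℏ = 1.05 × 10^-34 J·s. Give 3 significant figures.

One Planck volume: V_P = (ℏG/c³)^(3/2) = 4.18 × 10^-105 m³.
1.80 × 4.18 × 10^-105 m³ = 7.52 × 10^-105 m³

7.52 × 10^-105 m³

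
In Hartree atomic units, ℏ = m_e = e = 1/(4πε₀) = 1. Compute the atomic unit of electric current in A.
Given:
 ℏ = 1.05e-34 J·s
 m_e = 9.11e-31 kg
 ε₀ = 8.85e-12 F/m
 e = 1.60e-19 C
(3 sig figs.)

Dimensional analysis gives I_au = e E_h/ℏ = m_e e⁵/((4πε₀)²ℏ³).
E_h = 4.38e-18 J
e·E_h/ℏ = 6.67e-3 A

6.67e-3 A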